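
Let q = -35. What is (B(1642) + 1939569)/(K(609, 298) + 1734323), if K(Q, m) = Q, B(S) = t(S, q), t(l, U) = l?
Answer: 1941211/1734932 ≈ 1.1189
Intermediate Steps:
B(S) = S
(B(1642) + 1939569)/(K(609, 298) + 1734323) = (1642 + 1939569)/(609 + 1734323) = 1941211/1734932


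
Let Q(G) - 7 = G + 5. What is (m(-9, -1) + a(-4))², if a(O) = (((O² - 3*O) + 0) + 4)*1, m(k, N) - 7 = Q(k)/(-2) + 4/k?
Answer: 444889/324 ≈ 1373.1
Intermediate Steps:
Q(G) = 12 + G (Q(G) = 7 + (G + 5) = 7 + (5 + G) = 12 + G)
m(k, N) = 1 + 4/k - k/2 (m(k, N) = 7 + ((12 + k)/(-2) + 4/k) = 7 + ((12 + k)*(-½) + 4/k) = 7 + ((-6 - k/2) + 4/k) = 7 + (-6 + 4/k - k/2) = 1 + 4/k - k/2)
a(O) = 4 + O² - 3*O (a(O) = ((O² - 3*O) + 4)*1 = (4 + O² - 3*O)*1 = 4 + O² - 3*O)
(m(-9, -1) + a(-4))² = ((1 + 4/(-9) - ½*(-9)) + (4 + (-4)² - 3*(-4)))² = ((1 + 4*(-⅑) + 9/2) + (4 + 16 + 12))² = ((1 - 4/9 + 9/2) + 32)² = (91/18 + 32)² = (667/18)² = 444889/324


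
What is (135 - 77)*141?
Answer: 8178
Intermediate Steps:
(135 - 77)*141 = 58*141 = 8178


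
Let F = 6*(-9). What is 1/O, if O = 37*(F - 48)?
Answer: -1/3774 ≈ -0.00026497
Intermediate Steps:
F = -54
O = -3774 (O = 37*(-54 - 48) = 37*(-102) = -3774)
1/O = 1/(-3774) = -1/3774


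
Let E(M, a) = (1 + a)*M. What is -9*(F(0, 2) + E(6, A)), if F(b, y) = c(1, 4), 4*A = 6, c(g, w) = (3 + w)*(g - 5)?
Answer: 117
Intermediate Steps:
c(g, w) = (-5 + g)*(3 + w) (c(g, w) = (3 + w)*(-5 + g) = (-5 + g)*(3 + w))
A = 3/2 (A = (1/4)*6 = 3/2 ≈ 1.5000)
F(b, y) = -28 (F(b, y) = -15 - 5*4 + 3*1 + 1*4 = -15 - 20 + 3 + 4 = -28)
E(M, a) = M*(1 + a)
-9*(F(0, 2) + E(6, A)) = -9*(-28 + 6*(1 + 3/2)) = -9*(-28 + 6*(5/2)) = -9*(-28 + 15) = -9*(-13) = 117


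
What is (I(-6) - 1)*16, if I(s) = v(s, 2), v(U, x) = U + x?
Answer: -80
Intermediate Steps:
I(s) = 2 + s (I(s) = s + 2 = 2 + s)
(I(-6) - 1)*16 = ((2 - 6) - 1)*16 = (-4 - 1)*16 = -5*16 = -80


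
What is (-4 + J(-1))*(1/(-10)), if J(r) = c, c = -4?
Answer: ⅘ ≈ 0.80000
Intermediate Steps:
J(r) = -4
(-4 + J(-1))*(1/(-10)) = (-4 - 4)*(1/(-10)) = -8*(-1)/10 = -8*(-⅒) = ⅘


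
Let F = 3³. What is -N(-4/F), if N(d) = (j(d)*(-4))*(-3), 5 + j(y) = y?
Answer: 556/9 ≈ 61.778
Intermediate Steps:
j(y) = -5 + y
F = 27
N(d) = -60 + 12*d (N(d) = ((-5 + d)*(-4))*(-3) = (20 - 4*d)*(-3) = -60 + 12*d)
-N(-4/F) = -(-60 + 12*(-4/27)) = -(-60 - 16/9) = -1*(-556/9) = 556/9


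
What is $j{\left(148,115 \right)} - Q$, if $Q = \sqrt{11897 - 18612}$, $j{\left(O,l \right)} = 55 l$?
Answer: $6325 - i \sqrt{6715} \approx 6325.0 - 81.945 i$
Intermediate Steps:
$Q = i \sqrt{6715}$ ($Q = \sqrt{-6715} = i \sqrt{6715} \approx 81.945 i$)
$j{\left(148,115 \right)} - Q = 55 \cdot 115 - i \sqrt{6715} = 6325 - i \sqrt{6715}$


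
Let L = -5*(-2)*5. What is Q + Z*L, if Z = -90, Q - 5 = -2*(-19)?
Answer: -4457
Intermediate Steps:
Q = 43 (Q = 5 - 2*(-19) = 5 + 38 = 43)
L = 50 (L = 10*5 = 50)
Q + Z*L = 43 - 90*50 = 43 - 4500 = -4457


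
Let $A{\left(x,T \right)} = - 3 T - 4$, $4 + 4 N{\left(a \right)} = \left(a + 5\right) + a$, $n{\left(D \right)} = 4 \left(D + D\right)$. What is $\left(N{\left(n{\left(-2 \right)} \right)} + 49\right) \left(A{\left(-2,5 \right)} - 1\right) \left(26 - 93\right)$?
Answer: $55275$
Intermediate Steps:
$n{\left(D \right)} = 8 D$ ($n{\left(D \right)} = 4 \cdot 2 D = 8 D$)
$N{\left(a \right)} = \frac{1}{4} + \frac{a}{2}$ ($N{\left(a \right)} = -1 + \frac{\left(a + 5\right) + a}{4} = -1 + \frac{\left(5 + a\right) + a}{4} = -1 + \frac{5 + 2 a}{4} = -1 + \left(\frac{5}{4} + \frac{a}{2}\right) = \frac{1}{4} + \frac{a}{2}$)
$A{\left(x,T \right)} = -4 - 3 T$
$\left(N{\left(n{\left(-2 \right)} \right)} + 49\right) \left(A{\left(-2,5 \right)} - 1\right) \left(26 - 93\right) = \left(\left(\frac{1}{4} + \frac{8 \left(-2\right)}{2}\right) + 49\right) \left(\left(-4 - 15\right) - 1\right) \left(26 - 93\right) = \left(\left(\frac{1}{4} + \frac{1}{2} \left(-16\right)\right) + 49\right) \left(\left(-4 - 15\right) - 1\right) \left(-67\right) = \left(\left(\frac{1}{4} - 8\right) + 49\right) \left(-19 - 1\right) \left(-67\right) = \left(- \frac{31}{4} + 49\right) \left(-20\right) \left(-67\right) = \frac{165}{4} \left(-20\right) \left(-67\right) = \left(-825\right) \left(-67\right) = 55275$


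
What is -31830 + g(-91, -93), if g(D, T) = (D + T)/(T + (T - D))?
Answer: -3023666/95 ≈ -31828.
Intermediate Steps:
g(D, T) = (D + T)/(-D + 2*T)
-31830 + g(-91, -93) = -31830 + (-1*(-91) - 1*(-93))/(-91 - 2*(-93)) = -31830 + (91 + 93)/(-91 + 186) = -31830 + 184/95 = -3023666/95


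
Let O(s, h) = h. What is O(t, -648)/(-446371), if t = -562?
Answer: 648/446371 ≈ 0.0014517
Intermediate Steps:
O(t, -648)/(-446371) = -648/(-446371) = -648*(-1/446371) = 648/446371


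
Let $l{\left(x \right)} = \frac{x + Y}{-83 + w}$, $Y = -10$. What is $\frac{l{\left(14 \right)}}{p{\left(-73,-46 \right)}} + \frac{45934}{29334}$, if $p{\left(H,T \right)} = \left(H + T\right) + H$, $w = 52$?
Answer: $\frac{11396521}{7274832} \approx 1.5666$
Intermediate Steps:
$p{\left(H,T \right)} = T + 2 H$
$l{\left(x \right)} = \frac{10}{31} - \frac{x}{31}$ ($l{\left(x \right)} = \frac{x - 10}{-83 + 52} = \frac{-10 + x}{-31} = \left(-10 + x\right) \left(- \frac{1}{31}\right) = \frac{10}{31} - \frac{x}{31}$)
$\frac{l{\left(14 \right)}}{p{\left(-73,-46 \right)}} + \frac{45934}{29334} = \frac{\frac{10}{31} - \frac{14}{31}}{-46 + 2 \left(-73\right)} + \frac{45934}{29334} = \frac{\frac{10}{31} - \frac{14}{31}}{-46 - 146} + 45934 \cdot \frac{1}{29334} = - \frac{4}{31 \left(-192\right)} + \frac{22967}{14667} = \left(- \frac{4}{31}\right) \left(- \frac{1}{192}\right) + \frac{22967}{14667} = \frac{1}{1488} + \frac{22967}{14667} = \frac{11396521}{7274832}$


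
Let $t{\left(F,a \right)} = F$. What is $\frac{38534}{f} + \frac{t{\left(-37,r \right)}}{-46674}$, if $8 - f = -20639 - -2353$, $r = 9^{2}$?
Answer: $\frac{299868799}{142309026} \approx 2.1072$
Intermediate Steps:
$r = 81$
$f = 18294$ ($f = 8 - \left(-20639 - -2353\right) = 8 - \left(-20639 + 2353\right) = 8 - -18286 = 8 + 18286 = 18294$)
$\frac{38534}{f} + \frac{t{\left(-37,r \right)}}{-46674} = \frac{38534}{18294} - \frac{37}{-46674} = 38534 \cdot \frac{1}{18294} - - \frac{37}{46674} = \frac{19267}{9147} + \frac{37}{46674} = \frac{299868799}{142309026}$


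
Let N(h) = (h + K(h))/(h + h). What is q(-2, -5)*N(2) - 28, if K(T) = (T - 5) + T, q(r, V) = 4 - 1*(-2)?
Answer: -53/2 ≈ -26.500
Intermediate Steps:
q(r, V) = 6 (q(r, V) = 4 + 2 = 6)
K(T) = -5 + 2*T (K(T) = (-5 + T) + T = -5 + 2*T)
N(h) = (-5 + 3*h)/(2*h) (N(h) = (h + (-5 + 2*h))/(h + h) = (-5 + 3*h)/((2*h)) = (-5 + 3*h)*(1/(2*h)) = (-5 + 3*h)/(2*h))
q(-2, -5)*N(2) - 28 = 6*((½)*(-5 + 3*2)/2) - 28 = 6*((½)*(½)*(-5 + 6)) - 28 = 6*((½)*(½)*1) - 28 = 6*(¼) - 28 = 3/2 - 28 = -53/2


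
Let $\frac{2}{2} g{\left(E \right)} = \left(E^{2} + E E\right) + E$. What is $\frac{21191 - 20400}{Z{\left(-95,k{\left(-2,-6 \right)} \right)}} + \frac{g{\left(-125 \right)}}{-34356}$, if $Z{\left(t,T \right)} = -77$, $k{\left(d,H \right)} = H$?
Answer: $- \frac{1408201}{125972} \approx -11.179$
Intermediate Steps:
$g{\left(E \right)} = E + 2 E^{2}$ ($g{\left(E \right)} = \left(E^{2} + E E\right) + E = \left(E^{2} + E^{2}\right) + E = 2 E^{2} + E = E + 2 E^{2}$)
$\frac{21191 - 20400}{Z{\left(-95,k{\left(-2,-6 \right)} \right)}} + \frac{g{\left(-125 \right)}}{-34356} = \frac{21191 - 20400}{-77} + \frac{\left(-125\right) \left(1 + 2 \left(-125\right)\right)}{-34356} = \left(21191 - 20400\right) \left(- \frac{1}{77}\right) + - 125 \left(1 - 250\right) \left(- \frac{1}{34356}\right) = 791 \left(- \frac{1}{77}\right) + \left(-125\right) \left(-249\right) \left(- \frac{1}{34356}\right) = - \frac{113}{11} + 31125 \left(- \frac{1}{34356}\right) = - \frac{113}{11} - \frac{10375}{11452} = - \frac{1408201}{125972}$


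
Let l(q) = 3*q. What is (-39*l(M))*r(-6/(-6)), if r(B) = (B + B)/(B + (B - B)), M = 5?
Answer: -1170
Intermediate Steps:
r(B) = 2 (r(B) = (2*B)/(B + 0) = (2*B)/B = 2)
(-39*l(M))*r(-6/(-6)) = -117*5*2 = -39*15*2 = -585*2 = -1170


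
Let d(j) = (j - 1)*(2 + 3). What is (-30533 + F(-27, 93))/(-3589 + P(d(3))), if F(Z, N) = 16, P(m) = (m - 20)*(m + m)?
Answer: 30517/3789 ≈ 8.0541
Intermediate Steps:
d(j) = -5 + 5*j (d(j) = (-1 + j)*5 = -5 + 5*j)
P(m) = 2*m*(-20 + m) (P(m) = (-20 + m)*(2*m) = 2*m*(-20 + m))
(-30533 + F(-27, 93))/(-3589 + P(d(3))) = (-30533 + 16)/(-3589 + 2*(-5 + 5*3)*(-20 + (-5 + 5*3))) = -30517/(-3589 + 2*(-5 + 15)*(-20 + (-5 + 15))) = -30517/(-3589 + 2*10*(-20 + 10)) = -30517/(-3589 + 2*10*(-10)) = -30517/(-3589 - 200) = -30517/(-3789) = -30517*(-1/3789) = 30517/3789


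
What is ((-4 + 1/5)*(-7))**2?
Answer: 17689/25 ≈ 707.56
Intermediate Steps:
((-4 + 1/5)*(-7))**2 = (-19/5*(-7))**2 = (133/5)**2 = 17689/25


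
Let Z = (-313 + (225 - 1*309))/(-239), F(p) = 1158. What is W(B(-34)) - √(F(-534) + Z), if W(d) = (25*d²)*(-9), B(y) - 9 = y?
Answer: -140625 - √66241001/239 ≈ -1.4066e+5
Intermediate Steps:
B(y) = 9 + y
W(d) = -225*d²
Z = 397/239 (Z = (-313 + (225 - 309))*(-1/239) = (-313 - 84)*(-1/239) = -397*(-1/239) = 397/239 ≈ 1.6611)
W(B(-34)) - √(F(-534) + Z) = -225*(9 - 34)² - √(1158 + 397/239) = -225*(-25)² - √(277159/239) = -225*625 - √66241001/239 = -140625 - √66241001/239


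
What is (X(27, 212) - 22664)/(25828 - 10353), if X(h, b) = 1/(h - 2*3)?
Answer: -475943/324975 ≈ -1.4646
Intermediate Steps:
X(h, b) = 1/(-6 + h) (X(h, b) = 1/(h - 6) = 1/(-6 + h))
(X(27, 212) - 22664)/(25828 - 10353) = (1/(-6 + 27) - 22664)/(25828 - 10353) = (1/21 - 22664)/15475 = (1/21 - 22664)*(1/15475) = -475943/21*1/15475 = -475943/324975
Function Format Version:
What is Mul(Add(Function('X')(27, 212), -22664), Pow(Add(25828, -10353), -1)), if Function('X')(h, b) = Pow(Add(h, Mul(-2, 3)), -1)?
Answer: Rational(-475943, 324975) ≈ -1.4646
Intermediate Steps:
Function('X')(h, b) = Pow(Add(-6, h), -1) (Function('X')(h, b) = Pow(Add(h, -6), -1) = Pow(Add(-6, h), -1))
Mul(Add(Function('X')(27, 212), -22664), Pow(Add(25828, -10353), -1)) = Mul(Add(Pow(Add(-6, 27), -1), -22664), Pow(Add(25828, -10353), -1)) = Mul(Add(Pow(21, -1), -22664), Pow(15475, -1)) = Mul(Add(Rational(1, 21), -22664), Rational(1, 15475)) = Mul(Rational(-475943, 21), Rational(1, 15475)) = Rational(-475943, 324975)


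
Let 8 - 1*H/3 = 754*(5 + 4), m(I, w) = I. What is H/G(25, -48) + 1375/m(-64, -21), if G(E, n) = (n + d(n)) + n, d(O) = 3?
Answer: 391167/1984 ≈ 197.16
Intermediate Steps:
H = -20334 (H = 24 - 2262*(5 + 4) = 24 - 2262*9 = 24 - 3*6786 = 24 - 20358 = -20334)
G(E, n) = 3 + 2*n (G(E, n) = (n + 3) + n = (3 + n) + n = 3 + 2*n)
H/G(25, -48) + 1375/m(-64, -21) = -20334/(3 + 2*(-48)) + 1375/(-64) = -20334/(3 - 96) + 1375*(-1/64) = -20334/(-93) - 1375/64 = -20334*(-1/93) - 1375/64 = 6778/31 - 1375/64 = 391167/1984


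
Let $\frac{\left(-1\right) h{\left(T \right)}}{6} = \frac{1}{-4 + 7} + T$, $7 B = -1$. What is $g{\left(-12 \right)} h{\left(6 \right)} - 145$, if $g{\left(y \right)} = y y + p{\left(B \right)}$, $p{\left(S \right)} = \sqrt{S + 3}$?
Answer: $-5617 - \frac{76 \sqrt{35}}{7} \approx -5681.2$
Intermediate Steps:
$B = - \frac{1}{7}$ ($B = \frac{1}{7} \left(-1\right) = - \frac{1}{7} \approx -0.14286$)
$p{\left(S \right)} = \sqrt{3 + S}$
$g{\left(y \right)} = y^{2} + \frac{2 \sqrt{35}}{7}$ ($g{\left(y \right)} = y y + \sqrt{3 - \frac{1}{7}} = y^{2} + \sqrt{\frac{20}{7}} = y^{2} + \frac{2 \sqrt{35}}{7}$)
$h{\left(T \right)} = -2 - 6 T$ ($h{\left(T \right)} = - 6 \left(\frac{1}{-4 + 7} + T\right) = - 6 \left(\frac{1}{3} + T\right) = -2 - 6 T$)
$g{\left(-12 \right)} h{\left(6 \right)} - 145 = \left(\left(-12\right)^{2} + \frac{2 \sqrt{35}}{7}\right) \left(-2 - 36\right) - 145 = \left(144 + \frac{2 \sqrt{35}}{7}\right) \left(-2 - 36\right) - 145 = \left(144 + \frac{2 \sqrt{35}}{7}\right) \left(-38\right) - 145 = \left(-5472 - \frac{76 \sqrt{35}}{7}\right) - 145 = -5617 - \frac{76 \sqrt{35}}{7}$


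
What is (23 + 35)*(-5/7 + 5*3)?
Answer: 5800/7 ≈ 828.57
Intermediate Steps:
(23 + 35)*(-5/7 + 5*3) = 58*(-5*⅐ + 15) = 58*(-5/7 + 15) = 58*(100/7) = 5800/7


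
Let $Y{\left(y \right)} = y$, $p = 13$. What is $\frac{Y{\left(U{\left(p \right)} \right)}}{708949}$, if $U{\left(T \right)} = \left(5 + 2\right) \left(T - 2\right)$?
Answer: $\frac{77}{708949} \approx 0.00010861$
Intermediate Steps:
$U{\left(T \right)} = -14 + 7 T$ ($U{\left(T \right)} = 7 \left(-2 + T\right) = -14 + 7 T$)
$\frac{Y{\left(U{\left(p \right)} \right)}}{708949} = \frac{-14 + 7 \cdot 13}{708949} = \left(-14 + 91\right) \frac{1}{708949} = 77 \cdot \frac{1}{708949} = \frac{77}{708949}$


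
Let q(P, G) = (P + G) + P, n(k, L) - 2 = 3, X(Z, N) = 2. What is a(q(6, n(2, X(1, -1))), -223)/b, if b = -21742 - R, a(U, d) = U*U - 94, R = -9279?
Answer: -195/12463 ≈ -0.015646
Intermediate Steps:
n(k, L) = 5 (n(k, L) = 2 + 3 = 5)
q(P, G) = G + 2*P (q(P, G) = (G + P) + P = G + 2*P)
a(U, d) = -94 + U² (a(U, d) = U² - 94 = -94 + U²)
b = -12463 (b = -21742 - 1*(-9279) = -21742 + 9279 = -12463)
a(q(6, n(2, X(1, -1))), -223)/b = (-94 + (5 + 2*6)²)/(-12463) = (-94 + (5 + 12)²)*(-1/12463) = (-94 + 17²)*(-1/12463) = (-94 + 289)*(-1/12463) = 195*(-1/12463) = -195/12463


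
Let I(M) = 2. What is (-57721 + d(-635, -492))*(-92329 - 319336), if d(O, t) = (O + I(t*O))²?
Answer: -141187921720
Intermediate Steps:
d(O, t) = (2 + O)² (d(O, t) = (O + 2)² = (2 + O)²)
(-57721 + d(-635, -492))*(-92329 - 319336) = (-57721 + (2 - 635)²)*(-92329 - 319336) = (-57721 + (-633)²)*(-411665) = (-57721 + 400689)*(-411665) = 342968*(-411665) = -141187921720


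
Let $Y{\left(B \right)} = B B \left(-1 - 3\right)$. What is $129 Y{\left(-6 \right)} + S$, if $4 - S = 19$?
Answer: $-18591$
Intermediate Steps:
$S = -15$ ($S = 4 - 19 = -15$)
$Y{\left(B \right)} = - 4 B^{2}$ ($Y{\left(B \right)} = B^{2} \left(-4\right) = - 4 B^{2}$)
$129 Y{\left(-6 \right)} + S = 129 \left(- 4 \left(-6\right)^{2}\right) - 15 = 129 \left(\left(-4\right) 36\right) - 15 = 129 \left(-144\right) - 15 = -18576 - 15 = -18591$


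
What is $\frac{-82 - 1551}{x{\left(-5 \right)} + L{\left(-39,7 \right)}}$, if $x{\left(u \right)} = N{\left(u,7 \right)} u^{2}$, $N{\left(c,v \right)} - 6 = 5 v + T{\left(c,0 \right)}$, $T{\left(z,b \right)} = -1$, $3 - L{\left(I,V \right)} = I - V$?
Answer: $- \frac{1633}{1049} \approx -1.5567$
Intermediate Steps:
$L{\left(I,V \right)} = 3 + V - I$ ($L{\left(I,V \right)} = 3 - \left(I - V\right) = 3 + V - I$)
$N{\left(c,v \right)} = 5 + 5 v$ ($N{\left(c,v \right)} = 6 + \left(5 v - 1\right) = 6 + \left(-1 + 5 v\right) = 5 + 5 v$)
$x{\left(u \right)} = 40 u^{2}$ ($x{\left(u \right)} = \left(5 + 5 \cdot 7\right) u^{2} = \left(5 + 35\right) u^{2} = 40 u^{2}$)
$\frac{-82 - 1551}{x{\left(-5 \right)} + L{\left(-39,7 \right)}} = \frac{-82 - 1551}{40 \left(-5\right)^{2} + \left(3 + 7 - -39\right)} = - \frac{1633}{40 \cdot 25 + \left(3 + 7 + 39\right)} = - \frac{1633}{1000 + 49} = - \frac{1633}{1049}$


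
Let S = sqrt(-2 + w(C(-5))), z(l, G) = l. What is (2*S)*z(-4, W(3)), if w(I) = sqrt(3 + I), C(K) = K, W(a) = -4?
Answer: -8*sqrt(-2 + I*sqrt(2)) ≈ -3.7926 - 11.932*I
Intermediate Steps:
S = sqrt(-2 + I*sqrt(2)) (S = sqrt(-2 + sqrt(3 - 5)) = sqrt(-2 + sqrt(-2)) = sqrt(-2 + I*sqrt(2)) ≈ 0.47407 + 1.4916*I)
(2*S)*z(-4, W(3)) = (2*sqrt(-2 + I*sqrt(2)))*(-4) = -8*sqrt(-2 + I*sqrt(2))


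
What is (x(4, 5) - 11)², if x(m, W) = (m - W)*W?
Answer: 256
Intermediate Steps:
x(m, W) = W*(m - W)
(x(4, 5) - 11)² = (5*(4 - 1*5) - 11)² = (5*(4 - 5) - 11)² = (5*(-1) - 11)² = (-5 - 11)² = (-16)² = 256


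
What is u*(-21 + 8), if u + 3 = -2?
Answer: 65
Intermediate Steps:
u = -5 (u = -3 - 2 = -5)
u*(-21 + 8) = -5*(-21 + 8) = -5*(-13) = 65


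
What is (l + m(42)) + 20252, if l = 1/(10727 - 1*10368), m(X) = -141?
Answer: 7219850/359 ≈ 20111.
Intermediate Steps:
l = 1/359 (l = 1/(10727 - 10368) = 1/359 ≈ 0.0027855)
(l + m(42)) + 20252 = (1/359 - 141) + 20252 = -50618/359 + 20252 = 7219850/359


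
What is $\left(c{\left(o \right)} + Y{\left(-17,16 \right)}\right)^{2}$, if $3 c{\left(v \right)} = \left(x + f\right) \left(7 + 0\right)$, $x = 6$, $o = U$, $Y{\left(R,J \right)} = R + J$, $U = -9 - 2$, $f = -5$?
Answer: $\frac{16}{9} \approx 1.7778$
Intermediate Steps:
$U = -11$
$Y{\left(R,J \right)} = J + R$
$o = -11$
$c{\left(v \right)} = \frac{7}{3}$ ($c{\left(v \right)} = \frac{\left(6 - 5\right) \left(7 + 0\right)}{3} = \frac{1 \cdot 7}{3} = \frac{1}{3} \cdot 7 = \frac{7}{3}$)
$\left(c{\left(o \right)} + Y{\left(-17,16 \right)}\right)^{2} = \left(\frac{7}{3} + \left(16 - 17\right)\right)^{2} = \left(\frac{7}{3} - 1\right)^{2} = \left(\frac{4}{3}\right)^{2} = \frac{16}{9}$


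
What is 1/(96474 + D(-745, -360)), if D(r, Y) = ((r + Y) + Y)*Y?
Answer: 1/623874 ≈ 1.6029e-6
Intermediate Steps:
D(r, Y) = Y*(r + 2*Y) (D(r, Y) = ((Y + r) + Y)*Y = (r + 2*Y)*Y = Y*(r + 2*Y))
1/(96474 + D(-745, -360)) = 1/(96474 - 360*(-745 + 2*(-360))) = 1/(96474 - 360*(-745 - 720)) = 1/(96474 - 360*(-1465)) = 1/(96474 + 527400) = 1/623874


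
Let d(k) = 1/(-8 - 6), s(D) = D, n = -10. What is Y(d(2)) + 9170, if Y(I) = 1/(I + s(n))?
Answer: 1292956/141 ≈ 9169.9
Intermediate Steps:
d(k) = -1/14 (d(k) = 1/(-14) = -1/14)
Y(I) = 1/(-10 + I) (Y(I) = 1/(I - 10) = 1/(-10 + I))
Y(d(2)) + 9170 = 1/(-10 - 1/14) + 9170 = 1/(-141/14) + 9170 = -14/141 + 9170 = 1292956/141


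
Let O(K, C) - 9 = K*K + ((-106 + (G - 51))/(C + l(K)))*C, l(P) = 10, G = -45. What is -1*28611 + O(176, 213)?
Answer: 486376/223 ≈ 2181.1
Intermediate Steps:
O(K, C) = 9 + K² - 202*C/(10 + C) (O(K, C) = 9 + (K*K + ((-106 + (-45 - 51))/(C + 10))*C) = 9 + (K² + ((-106 - 96)/(10 + C))*C) = 9 + (K² + (-202/(10 + C))*C) = 9 + (K² - 202*C/(10 + C)) = 9 + K² - 202*C/(10 + C))
-1*28611 + O(176, 213) = -1*28611 + (90 - 193*213 + 10*176² + 213*176²)/(10 + 213) = -28611 + (90 - 41109 + 10*30976 + 213*30976)/223 = -28611 + (90 - 41109 + 309760 + 6597888)/223 = -28611 + (1/223)*6866629 = -28611 + 6866629/223 = 486376/223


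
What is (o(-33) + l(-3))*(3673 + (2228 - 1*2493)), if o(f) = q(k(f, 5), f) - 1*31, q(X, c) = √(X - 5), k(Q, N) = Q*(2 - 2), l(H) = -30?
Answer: -207888 + 3408*I*√5 ≈ -2.0789e+5 + 7620.5*I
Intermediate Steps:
k(Q, N) = 0 (k(Q, N) = Q*0 = 0)
q(X, c) = √(-5 + X)
o(f) = -31 + I*√5 (o(f) = √(-5 + 0) - 1*31 = √(-5) - 31 = I*√5 - 31 = -31 + I*√5)
(o(-33) + l(-3))*(3673 + (2228 - 1*2493)) = ((-31 + I*√5) - 30)*(3673 + (2228 - 1*2493)) = (-61 + I*√5)*(3673 + (2228 - 2493)) = (-61 + I*√5)*(3673 - 265) = (-61 + I*√5)*3408 = -207888 + 3408*I*√5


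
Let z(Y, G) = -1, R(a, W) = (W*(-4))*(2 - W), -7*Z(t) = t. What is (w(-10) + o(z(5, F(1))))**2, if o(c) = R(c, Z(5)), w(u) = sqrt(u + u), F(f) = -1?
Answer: 96380/2401 + 1520*I*sqrt(5)/49 ≈ 40.142 + 69.364*I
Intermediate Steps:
Z(t) = -t/7
R(a, W) = -4*W*(2 - W) (R(a, W) = (-4*W)*(2 - W) = -4*W*(2 - W))
w(u) = sqrt(2)*sqrt(u) (w(u) = sqrt(2*u) = sqrt(2)*sqrt(u))
o(c) = 380/49 (o(c) = 4*(-1/7*5)*(-2 - 1/7*5) = 4*(-5/7)*(-2 - 5/7) = 4*(-5/7)*(-19/7) = 380/49)
(w(-10) + o(z(5, F(1))))**2 = (sqrt(2)*sqrt(-10) + 380/49)**2 = (sqrt(2)*(I*sqrt(10)) + 380/49)**2 = (2*I*sqrt(5) + 380/49)**2 = (380/49 + 2*I*sqrt(5))**2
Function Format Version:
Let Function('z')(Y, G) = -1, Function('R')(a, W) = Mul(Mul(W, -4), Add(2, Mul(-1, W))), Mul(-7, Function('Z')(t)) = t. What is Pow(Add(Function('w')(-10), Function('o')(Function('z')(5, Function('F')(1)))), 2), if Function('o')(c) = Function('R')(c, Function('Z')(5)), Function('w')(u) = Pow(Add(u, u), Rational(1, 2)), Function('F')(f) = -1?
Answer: Add(Rational(96380, 2401), Mul(Rational(1520, 49), I, Pow(5, Rational(1, 2)))) ≈ Add(40.142, Mul(69.364, I))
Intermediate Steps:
Function('Z')(t) = Mul(Rational(-1, 7), t)
Function('R')(a, W) = Mul(-4, W, Add(2, Mul(-1, W))) (Function('R')(a, W) = Mul(Mul(-4, W), Add(2, Mul(-1, W))) = Mul(-4, W, Add(2, Mul(-1, W))))
Function('w')(u) = Mul(Pow(2, Rational(1, 2)), Pow(u, Rational(1, 2))) (Function('w')(u) = Pow(Mul(2, u), Rational(1, 2)) = Mul(Pow(2, Rational(1, 2)), Pow(u, Rational(1, 2))))
Function('o')(c) = Rational(380, 49) (Function('o')(c) = Mul(4, Mul(Rational(-1, 7), 5), Add(-2, Mul(Rational(-1, 7), 5))) = Mul(4, Rational(-5, 7), Add(-2, Rational(-5, 7))) = Mul(4, Rational(-5, 7), Rational(-19, 7)) = Rational(380, 49))
Pow(Add(Function('w')(-10), Function('o')(Function('z')(5, Function('F')(1)))), 2) = Pow(Add(Mul(Pow(2, Rational(1, 2)), Pow(-10, Rational(1, 2))), Rational(380, 49)), 2) = Pow(Add(Mul(Pow(2, Rational(1, 2)), Mul(I, Pow(10, Rational(1, 2)))), Rational(380, 49)), 2) = Pow(Add(Mul(2, I, Pow(5, Rational(1, 2))), Rational(380, 49)), 2) = Pow(Add(Rational(380, 49), Mul(2, I, Pow(5, Rational(1, 2)))), 2)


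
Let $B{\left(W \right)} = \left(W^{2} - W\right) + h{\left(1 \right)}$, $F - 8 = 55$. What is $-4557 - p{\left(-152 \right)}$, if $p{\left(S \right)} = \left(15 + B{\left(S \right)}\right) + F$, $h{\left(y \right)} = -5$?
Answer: $-27886$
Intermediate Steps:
$F = 63$ ($F = 8 + 55 = 63$)
$B{\left(W \right)} = -5 + W^{2} - W$ ($B{\left(W \right)} = \left(W^{2} - W\right) - 5 = -5 + W^{2} - W$)
$p{\left(S \right)} = 73 + S^{2} - S$ ($p{\left(S \right)} = \left(15 - \left(5 + S - S^{2}\right)\right) + 63 = \left(10 + S^{2} - S\right) + 63 = 73 + S^{2} - S$)
$-4557 - p{\left(-152 \right)} = -4557 - \left(73 + \left(-152\right)^{2} - -152\right) = -4557 - \left(73 + 23104 + 152\right) = -4557 - 23329 = -27886$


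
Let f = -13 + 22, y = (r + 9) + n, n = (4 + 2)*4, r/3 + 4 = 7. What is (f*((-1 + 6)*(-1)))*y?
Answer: -1890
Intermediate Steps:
r = 9 (r = -12 + 3*7 = -12 + 21 = 9)
n = 24 (n = 6*4 = 24)
y = 42 (y = (9 + 9) + 24 = 18 + 24 = 42)
f = 9
(f*((-1 + 6)*(-1)))*y = (9*((-1 + 6)*(-1)))*42 = (9*(5*(-1)))*42 = (9*(-5))*42 = -45*42 = -1890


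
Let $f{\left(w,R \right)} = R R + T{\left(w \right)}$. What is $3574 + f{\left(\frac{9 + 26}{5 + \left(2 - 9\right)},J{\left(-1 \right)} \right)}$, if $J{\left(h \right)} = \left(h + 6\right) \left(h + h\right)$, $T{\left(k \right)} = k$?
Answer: $\frac{7313}{2} \approx 3656.5$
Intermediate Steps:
$J{\left(h \right)} = 2 h \left(6 + h\right)$ ($J{\left(h \right)} = \left(6 + h\right) 2 h = 2 h \left(6 + h\right)$)
$f{\left(w,R \right)} = w + R^{2}$ ($f{\left(w,R \right)} = R R + w = R^{2} + w = w + R^{2}$)
$3574 + f{\left(\frac{9 + 26}{5 + \left(2 - 9\right)},J{\left(-1 \right)} \right)} = 3574 + \left(\frac{9 + 26}{5 + \left(2 - 9\right)} + \left(2 \left(-1\right) \left(6 - 1\right)\right)^{2}\right) = 3574 + \left(\frac{35}{5 - 7} + \left(2 \left(-1\right) 5\right)^{2}\right) = 3574 + \left(\frac{35}{-2} + \left(-10\right)^{2}\right) = 3574 + \left(35 \left(- \frac{1}{2}\right) + 100\right) = 3574 + \left(- \frac{35}{2} + 100\right) = 3574 + \frac{165}{2} = \frac{7313}{2}$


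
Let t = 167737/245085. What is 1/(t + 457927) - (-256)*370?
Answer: 10630539882956125/112231206532 ≈ 94720.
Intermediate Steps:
t = 167737/245085 (t = 167737*(1/245085) = 167737/245085 ≈ 0.68440)
1/(t + 457927) - (-256)*370 = 1/(167737/245085 + 457927) - (-256)*370 = 1/(112231206532/245085) - 1*(-94720) = 245085/112231206532 + 94720 = 10630539882956125/112231206532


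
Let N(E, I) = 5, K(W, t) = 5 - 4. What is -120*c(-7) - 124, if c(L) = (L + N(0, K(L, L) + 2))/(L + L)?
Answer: -988/7 ≈ -141.14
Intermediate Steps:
K(W, t) = 1
c(L) = (5 + L)/(2*L) (c(L) = (L + 5)/(L + L) = (5 + L)/((2*L)) = (5 + L)*(1/(2*L)) = (5 + L)/(2*L))
-120*c(-7) - 124 = -60*(5 - 7)/(-7) - 124 = -60*(-1)*(-2)/7 - 124 = -120*⅐ - 124 = -120/7 - 124 = -988/7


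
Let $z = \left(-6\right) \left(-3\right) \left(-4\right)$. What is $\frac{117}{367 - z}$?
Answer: $\frac{117}{439} \approx 0.26651$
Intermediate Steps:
$z = -72$ ($z = 18 \left(-4\right) = -72$)
$\frac{117}{367 - z} = \frac{117}{367 - -72} = \frac{117}{367 + 72} = \frac{117}{439}$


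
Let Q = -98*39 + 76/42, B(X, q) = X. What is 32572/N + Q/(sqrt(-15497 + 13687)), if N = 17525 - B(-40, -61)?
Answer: 32572/17565 + 40112*I*sqrt(1810)/19005 ≈ 1.8544 + 89.794*I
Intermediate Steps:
Q = -80224/21 (Q = -3822 + 76*(1/42) = -3822 + 38/21 = -80224/21 ≈ -3820.2)
N = 17565 (N = 17525 - 1*(-40) = 17525 + 40 = 17565)
32572/N + Q/(sqrt(-15497 + 13687)) = 32572/17565 - 80224/(21*sqrt(-15497 + 13687)) = 32572*(1/17565) - 80224*(-I*sqrt(1810)/1810)/21 = 32572/17565 - 80224*(-I*sqrt(1810)/1810)/21 = 32572/17565 - (-40112)*I*sqrt(1810)/19005 = 32572/17565 + 40112*I*sqrt(1810)/19005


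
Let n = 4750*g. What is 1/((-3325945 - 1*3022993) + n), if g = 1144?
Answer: -1/914938 ≈ -1.0930e-6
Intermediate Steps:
n = 5434000 (n = 4750*1144 = 5434000)
1/((-3325945 - 1*3022993) + n) = 1/((-3325945 - 1*3022993) + 5434000) = 1/((-3325945 - 3022993) + 5434000) = 1/(-6348938 + 5434000) = 1/(-914938) = -1/914938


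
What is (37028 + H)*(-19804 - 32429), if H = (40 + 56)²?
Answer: -2415462852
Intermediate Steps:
H = 9216 (H = 96² = 9216)
(37028 + H)*(-19804 - 32429) = (37028 + 9216)*(-19804 - 32429) = 46244*(-52233) = -2415462852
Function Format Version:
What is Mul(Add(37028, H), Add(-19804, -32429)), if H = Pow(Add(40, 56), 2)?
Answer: -2415462852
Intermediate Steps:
H = 9216 (H = Pow(96, 2) = 9216)
Mul(Add(37028, H), Add(-19804, -32429)) = Mul(Add(37028, 9216), Add(-19804, -32429)) = Mul(46244, -52233) = -2415462852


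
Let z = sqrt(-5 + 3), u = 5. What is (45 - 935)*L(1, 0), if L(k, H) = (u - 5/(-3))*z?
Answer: -17800*I*sqrt(2)/3 ≈ -8391.0*I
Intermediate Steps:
z = I*sqrt(2) (z = sqrt(-2) = I*sqrt(2) ≈ 1.4142*I)
L(k, H) = 20*I*sqrt(2)/3 (L(k, H) = (5 - 5/(-3))*(I*sqrt(2)) = (5 - 5*(-1/3))*(I*sqrt(2)) = (5 + 5/3)*(I*sqrt(2)) = 20*(I*sqrt(2))/3 = 20*I*sqrt(2)/3)
(45 - 935)*L(1, 0) = (45 - 935)*(20*I*sqrt(2)/3) = -17800*I*sqrt(2)/3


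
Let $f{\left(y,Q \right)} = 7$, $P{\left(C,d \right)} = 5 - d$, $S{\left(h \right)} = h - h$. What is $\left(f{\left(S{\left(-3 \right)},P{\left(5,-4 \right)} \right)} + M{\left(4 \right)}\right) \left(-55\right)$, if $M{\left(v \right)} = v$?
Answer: $-605$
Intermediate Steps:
$S{\left(h \right)} = 0$
$\left(f{\left(S{\left(-3 \right)},P{\left(5,-4 \right)} \right)} + M{\left(4 \right)}\right) \left(-55\right) = \left(7 + 4\right) \left(-55\right) = 11 \left(-55\right) = -605$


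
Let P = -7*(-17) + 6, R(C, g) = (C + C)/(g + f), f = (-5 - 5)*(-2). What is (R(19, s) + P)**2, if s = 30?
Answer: 9884736/625 ≈ 15816.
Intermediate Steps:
f = 20 (f = -10*(-2) = 20)
R(C, g) = 2*C/(20 + g) (R(C, g) = (C + C)/(g + 20) = (2*C)/(20 + g) = 2*C/(20 + g))
P = 125 (P = 119 + 6 = 125)
(R(19, s) + P)**2 = (2*19/(20 + 30) + 125)**2 = (2*19/50 + 125)**2 = (2*19*(1/50) + 125)**2 = (19/25 + 125)**2 = (3144/25)**2 = 9884736/625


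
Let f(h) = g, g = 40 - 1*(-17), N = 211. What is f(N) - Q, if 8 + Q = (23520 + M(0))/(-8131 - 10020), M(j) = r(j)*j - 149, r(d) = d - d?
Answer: 1203186/18151 ≈ 66.288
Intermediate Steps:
r(d) = 0
M(j) = -149 (M(j) = 0*j - 149 = 0 - 149 = -149)
Q = -168579/18151 (Q = -8 + (23520 - 149)/(-8131 - 10020) = -8 + 23371/(-18151) = -8 + 23371*(-1/18151) = -8 - 23371/18151 = -168579/18151 ≈ -9.2876)
g = 57 (g = 40 + 17 = 57)
f(h) = 57
f(N) - Q = 57 - 1*(-168579/18151) = 57 + 168579/18151 = 1203186/18151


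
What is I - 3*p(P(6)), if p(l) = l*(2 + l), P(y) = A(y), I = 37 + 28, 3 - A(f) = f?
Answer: 56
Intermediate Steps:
A(f) = 3 - f
I = 65
P(y) = 3 - y
I - 3*p(P(6)) = 65 - 3*(3 - 1*6)*(2 + (3 - 1*6)) = 65 - 3*(3 - 6)*(2 + (3 - 6)) = 65 - (-9)*(2 - 3) = 65 - (-9)*(-1) = 65 - 3*3 = 65 - 9 = 56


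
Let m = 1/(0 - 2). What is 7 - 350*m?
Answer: 182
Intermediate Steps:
m = -1/2 (m = 1/(-2) = -1/2 ≈ -0.50000)
7 - 350*m = 7 - 350*(-1)/2 = 7 - 50*(-7/2) = 7 + 175 = 182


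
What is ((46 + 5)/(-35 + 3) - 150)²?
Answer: 23532201/1024 ≈ 22981.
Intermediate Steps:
((46 + 5)/(-35 + 3) - 150)² = (51/(-32) - 150)² = (51*(-1/32) - 150)² = (-51/32 - 150)² = (-4851/32)² = 23532201/1024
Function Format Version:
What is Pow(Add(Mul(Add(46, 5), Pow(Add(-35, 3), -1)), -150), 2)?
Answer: Rational(23532201, 1024) ≈ 22981.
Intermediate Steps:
Pow(Add(Mul(Add(46, 5), Pow(Add(-35, 3), -1)), -150), 2) = Pow(Add(Mul(51, Pow(-32, -1)), -150), 2) = Pow(Add(Mul(51, Rational(-1, 32)), -150), 2) = Pow(Add(Rational(-51, 32), -150), 2) = Pow(Rational(-4851, 32), 2) = Rational(23532201, 1024)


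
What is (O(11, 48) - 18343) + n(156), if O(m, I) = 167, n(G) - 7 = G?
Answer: -18013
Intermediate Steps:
n(G) = 7 + G
(O(11, 48) - 18343) + n(156) = (167 - 18343) + (7 + 156) = -18176 + 163 = -18013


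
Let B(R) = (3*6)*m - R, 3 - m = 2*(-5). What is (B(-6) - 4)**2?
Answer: 55696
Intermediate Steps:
m = 13 (m = 3 - 2*(-5) = 3 - 1*(-10) = 3 + 10 = 13)
B(R) = 234 - R (B(R) = (3*6)*13 - R = 18*13 - R = 234 - R)
(B(-6) - 4)**2 = ((234 - 1*(-6)) - 4)**2 = ((234 + 6) - 4)**2 = (240 - 4)**2 = 236**2 = 55696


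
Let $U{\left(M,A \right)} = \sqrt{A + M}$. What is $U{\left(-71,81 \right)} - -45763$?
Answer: $45763 + \sqrt{10} \approx 45766.0$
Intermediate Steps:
$U{\left(-71,81 \right)} - -45763 = \sqrt{81 - 71} - -45763 = \sqrt{10} + 45763 = 45763 + \sqrt{10}$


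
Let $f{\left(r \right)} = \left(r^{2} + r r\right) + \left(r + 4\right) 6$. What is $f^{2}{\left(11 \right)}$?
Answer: $110224$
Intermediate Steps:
$f{\left(r \right)} = 24 + 2 r^{2} + 6 r$ ($f{\left(r \right)} = \left(r^{2} + r^{2}\right) + \left(4 + r\right) 6 = 2 r^{2} + \left(24 + 6 r\right) = 24 + 2 r^{2} + 6 r$)
$f^{2}{\left(11 \right)} = \left(24 + 2 \cdot 11^{2} + 6 \cdot 11\right)^{2} = \left(24 + 2 \cdot 121 + 66\right)^{2} = \left(24 + 242 + 66\right)^{2} = 332^{2} = 110224$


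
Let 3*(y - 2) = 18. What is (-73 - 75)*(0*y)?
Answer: 0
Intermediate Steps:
y = 8 (y = 2 + (1/3)*18 = 2 + 6 = 8)
(-73 - 75)*(0*y) = (-73 - 75)*(0*8) = -148*0 = 0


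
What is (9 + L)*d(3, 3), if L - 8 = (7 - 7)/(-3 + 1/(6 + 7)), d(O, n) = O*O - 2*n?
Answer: 51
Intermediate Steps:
d(O, n) = O² - 2*n
L = 8 (L = 8 + (7 - 7)/(-3 + 1/(6 + 7)) = 8 + 0/(-3 + 1/13) = 8 + 0/(-38/13) = 8 + 0*(-13/38) = 8 + 0 = 8)
(9 + L)*d(3, 3) = (9 + 8)*(3² - 2*3) = 17*(9 - 6) = 17*3 = 51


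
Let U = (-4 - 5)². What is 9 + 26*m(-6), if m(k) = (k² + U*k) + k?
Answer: -11847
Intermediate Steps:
U = 81 (U = (-9)² = 81)
m(k) = k² + 82*k (m(k) = (k² + 81*k) + k = k² + 82*k)
9 + 26*m(-6) = 9 + 26*(-6*(82 - 6)) = 9 + 26*(-6*76) = 9 + 26*(-456) = 9 - 11856 = -11847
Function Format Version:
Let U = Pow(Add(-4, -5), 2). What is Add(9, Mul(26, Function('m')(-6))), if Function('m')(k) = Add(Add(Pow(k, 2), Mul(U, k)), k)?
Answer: -11847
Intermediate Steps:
U = 81 (U = Pow(-9, 2) = 81)
Function('m')(k) = Add(Pow(k, 2), Mul(82, k)) (Function('m')(k) = Add(Add(Pow(k, 2), Mul(81, k)), k) = Add(Pow(k, 2), Mul(82, k)))
Add(9, Mul(26, Function('m')(-6))) = Add(9, Mul(26, Mul(-6, Add(82, -6)))) = Add(9, Mul(26, Mul(-6, 76))) = Add(9, Mul(26, -456)) = Add(9, -11856) = -11847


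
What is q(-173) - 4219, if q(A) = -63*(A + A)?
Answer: 17579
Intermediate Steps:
q(A) = -126*A
q(-173) - 4219 = -126*(-173) - 4219 = 21798 - 4219 = 17579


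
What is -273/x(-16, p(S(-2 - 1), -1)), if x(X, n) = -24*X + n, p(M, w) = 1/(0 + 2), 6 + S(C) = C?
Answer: -546/769 ≈ -0.71001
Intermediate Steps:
S(C) = -6 + C
p(M, w) = ½ (p(M, w) = 1/2 = ½)
x(X, n) = n - 24*X
-273/x(-16, p(S(-2 - 1), -1)) = -273/(½ - 24*(-16)) = -273/(½ + 384) = -273/769/2 = -273*2/769 = -546/769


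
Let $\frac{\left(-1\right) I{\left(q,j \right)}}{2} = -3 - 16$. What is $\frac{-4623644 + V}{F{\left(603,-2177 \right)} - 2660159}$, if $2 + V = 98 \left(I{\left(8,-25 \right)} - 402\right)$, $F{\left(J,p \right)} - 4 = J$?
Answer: $\frac{2329659}{1329776} \approx 1.7519$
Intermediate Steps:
$I{\left(q,j \right)} = 38$ ($I{\left(q,j \right)} = - 2 \left(-3 - 16\right) = \left(-2\right) \left(-19\right) = 38$)
$F{\left(J,p \right)} = 4 + J$
$V = -35674$ ($V = -2 + 98 \left(38 - 402\right) = -2 + 98 \left(-364\right) = -2 - 35672 = -35674$)
$\frac{-4623644 + V}{F{\left(603,-2177 \right)} - 2660159} = \frac{-4623644 - 35674}{\left(4 + 603\right) - 2660159} = - \frac{4659318}{607 - 2660159} = - \frac{4659318}{-2659552} = \left(-4659318\right) \left(- \frac{1}{2659552}\right) = \frac{2329659}{1329776}$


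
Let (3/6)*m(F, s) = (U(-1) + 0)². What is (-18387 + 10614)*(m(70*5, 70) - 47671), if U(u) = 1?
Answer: 370531137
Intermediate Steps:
m(F, s) = 2 (m(F, s) = 2*(1 + 0)² = 2*1² = 2*1 = 2)
(-18387 + 10614)*(m(70*5, 70) - 47671) = (-18387 + 10614)*(2 - 47671) = -7773*(-47669) = 370531137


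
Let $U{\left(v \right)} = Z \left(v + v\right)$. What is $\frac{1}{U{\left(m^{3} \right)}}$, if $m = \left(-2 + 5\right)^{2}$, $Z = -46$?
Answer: $- \frac{1}{67068} \approx -1.491 \cdot 10^{-5}$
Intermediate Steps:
$m = 9$ ($m = 3^{2} = 9$)
$U{\left(v \right)} = - 92 v$ ($U{\left(v \right)} = - 46 \left(v + v\right) = - 46 \cdot 2 v = - 92 v$)
$\frac{1}{U{\left(m^{3} \right)}} = \frac{1}{\left(-92\right) 9^{3}} = \frac{1}{\left(-92\right) 729} = \frac{1}{-67068} = - \frac{1}{67068}$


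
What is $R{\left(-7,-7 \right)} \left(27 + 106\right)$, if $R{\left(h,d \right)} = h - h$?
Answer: $0$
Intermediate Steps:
$R{\left(h,d \right)} = 0$
$R{\left(-7,-7 \right)} \left(27 + 106\right) = 0 \left(27 + 106\right) = 0 \cdot 133 = 0$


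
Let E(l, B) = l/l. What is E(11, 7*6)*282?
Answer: 282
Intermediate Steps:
E(l, B) = 1
E(11, 7*6)*282 = 1*282 = 282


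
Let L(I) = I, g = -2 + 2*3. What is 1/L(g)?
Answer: ¼ ≈ 0.25000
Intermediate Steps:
g = 4 (g = -2 + 6 = 4)
1/L(g) = 1/4 = ¼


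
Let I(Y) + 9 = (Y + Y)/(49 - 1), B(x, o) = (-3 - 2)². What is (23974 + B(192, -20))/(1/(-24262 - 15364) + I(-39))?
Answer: -3803937496/1684109 ≈ -2258.7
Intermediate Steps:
B(x, o) = 25 (B(x, o) = (-5)² = 25)
I(Y) = -9 + Y/24 (I(Y) = -9 + (Y + Y)/(49 - 1) = -9 + (2*Y)/48 = -9 + (2*Y)*(1/48) = -9 + Y/24)
(23974 + B(192, -20))/(1/(-24262 - 15364) + I(-39)) = (23974 + 25)/(1/(-24262 - 15364) + (-9 + (1/24)*(-39))) = 23999/(1/(-39626) + (-9 - 13/8)) = 23999/(-1/39626 - 85/8) = 23999/(-1684109/158504) = 23999*(-158504/1684109) = -3803937496/1684109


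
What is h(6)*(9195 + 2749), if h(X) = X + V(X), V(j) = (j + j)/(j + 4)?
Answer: 429984/5 ≈ 85997.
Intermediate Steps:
V(j) = 2*j/(4 + j) (V(j) = (2*j)/(4 + j) = 2*j/(4 + j))
h(X) = X + 2*X/(4 + X)
h(6)*(9195 + 2749) = (6*(6 + 6)/(4 + 6))*(9195 + 2749) = (6*12/10)*11944 = (6*(⅒)*12)*11944 = (36/5)*11944 = 429984/5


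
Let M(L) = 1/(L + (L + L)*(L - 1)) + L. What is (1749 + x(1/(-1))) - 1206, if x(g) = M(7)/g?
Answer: 48775/91 ≈ 535.99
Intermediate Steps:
M(L) = L + 1/(L + 2*L*(-1 + L)) (M(L) = 1/(L + (2*L)*(-1 + L)) + L = 1/(L + 2*L*(-1 + L)) + L = L + 1/(L + 2*L*(-1 + L)))
x(g) = 638/(91*g) (x(g) = ((1 - 1*7² + 2*7³)/(7*(-1 + 2*7)))/g = ((1 - 1*49 + 2*343)/(7*(-1 + 14)))/g = ((⅐)*(1 - 49 + 686)/13)/g = ((⅐)*(1/13)*638)/g = 638/(91*g))
(1749 + x(1/(-1))) - 1206 = (1749 + 638/(91*(1/(-1)))) - 1206 = (1749 + (638/91)/(-1)) - 1206 = (1749 + (638/91)*(-1)) - 1206 = (1749 - 638/91) - 1206 = 158521/91 - 1206 = 48775/91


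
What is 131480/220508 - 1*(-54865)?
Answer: 3024575725/55127 ≈ 54866.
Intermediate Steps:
131480/220508 - 1*(-54865) = 131480*(1/220508) + 54865 = 32870/55127 + 54865 = 3024575725/55127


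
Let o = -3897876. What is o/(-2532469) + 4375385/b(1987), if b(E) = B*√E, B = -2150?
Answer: 3897876/2532469 - 875077*√1987/854410 ≈ -44.115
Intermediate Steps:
b(E) = -2150*√E
o/(-2532469) + 4375385/b(1987) = -3897876/(-2532469) + 4375385/((-2150*√1987)) = -3897876*(-1/2532469) + 4375385*(-√1987/4272050) = 3897876/2532469 - 875077*√1987/854410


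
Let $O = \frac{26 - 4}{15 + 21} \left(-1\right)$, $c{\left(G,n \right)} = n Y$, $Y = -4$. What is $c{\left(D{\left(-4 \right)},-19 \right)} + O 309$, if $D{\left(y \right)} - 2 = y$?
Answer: $- \frac{677}{6} \approx -112.83$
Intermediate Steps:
$D{\left(y \right)} = 2 + y$
$c{\left(G,n \right)} = - 4 n$ ($c{\left(G,n \right)} = n \left(-4\right) = - 4 n$)
$O = - \frac{11}{18}$ ($O = \frac{22}{36} \left(-1\right) = 22 \cdot \frac{1}{36} \left(-1\right) = \frac{11}{18} \left(-1\right) = - \frac{11}{18} \approx -0.61111$)
$c{\left(D{\left(-4 \right)},-19 \right)} + O 309 = \left(-4\right) \left(-19\right) - \frac{1133}{6} = 76 - \frac{1133}{6} = - \frac{677}{6}$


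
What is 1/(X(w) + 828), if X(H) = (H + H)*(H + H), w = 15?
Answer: 1/1728 ≈ 0.00057870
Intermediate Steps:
X(H) = 4*H² (X(H) = (2*H)*(2*H) = 4*H²)
1/(X(w) + 828) = 1/(4*15² + 828) = 1/(4*225 + 828) = 1/(900 + 828) = 1/1728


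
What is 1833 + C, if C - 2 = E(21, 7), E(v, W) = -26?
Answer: 1809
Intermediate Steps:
C = -24 (C = 2 - 26 = -24)
1833 + C = 1833 - 24 = 1809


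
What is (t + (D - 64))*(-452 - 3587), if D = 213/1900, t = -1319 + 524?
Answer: 6591191593/1900 ≈ 3.4690e+6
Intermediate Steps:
t = -795
D = 213/1900 (D = 213*(1/1900) = 213/1900 ≈ 0.11211)
(t + (D - 64))*(-452 - 3587) = (-795 + (213/1900 - 64))*(-452 - 3587) = (-795 - 121387/1900)*(-4039) = -1631887/1900*(-4039) = 6591191593/1900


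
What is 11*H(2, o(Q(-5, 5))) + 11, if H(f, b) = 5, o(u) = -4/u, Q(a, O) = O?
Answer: 66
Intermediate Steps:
11*H(2, o(Q(-5, 5))) + 11 = 11*5 + 11 = 55 + 11 = 66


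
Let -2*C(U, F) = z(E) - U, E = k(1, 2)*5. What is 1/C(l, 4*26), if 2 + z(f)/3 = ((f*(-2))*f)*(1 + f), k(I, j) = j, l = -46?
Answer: 1/3280 ≈ 0.00030488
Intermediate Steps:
E = 10 (E = 2*5 = 10)
z(f) = -6 - 6*f**2*(1 + f) (z(f) = -6 + 3*(((f*(-2))*f)*(1 + f)) = -6 + 3*(((-2*f)*f)*(1 + f)) = -6 + 3*((-2*f**2)*(1 + f)) = -6 + 3*(-2*f**2*(1 + f)) = -6 - 6*f**2*(1 + f))
C(U, F) = 3303 + U/2 (C(U, F) = -((-6 - 6*10**2 - 6*10**3) - U)/2 = -((-6 - 6*100 - 6*1000) - U)/2 = -((-6 - 600 - 6000) - U)/2 = -(-6606 - U)/2 = 3303 + U/2)
1/C(l, 4*26) = 1/(3303 + (1/2)*(-46)) = 1/(3303 - 23) = 1/3280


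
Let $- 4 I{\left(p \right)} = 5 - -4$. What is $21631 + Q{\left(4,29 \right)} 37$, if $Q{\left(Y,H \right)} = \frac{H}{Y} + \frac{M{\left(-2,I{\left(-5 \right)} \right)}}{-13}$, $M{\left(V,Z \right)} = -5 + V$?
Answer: $\frac{1139797}{52} \approx 21919.0$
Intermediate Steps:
$I{\left(p \right)} = - \frac{9}{4}$ ($I{\left(p \right)} = - \frac{5 - -4}{4} = - \frac{5 + 4}{4} = \left(- \frac{1}{4}\right) 9 = - \frac{9}{4}$)
$Q{\left(Y,H \right)} = \frac{7}{13} + \frac{H}{Y}$ ($Q{\left(Y,H \right)} = \frac{H}{Y} + \frac{-5 - 2}{-13} = \frac{H}{Y} - - \frac{7}{13} = \frac{H}{Y} + \frac{7}{13} = \frac{7}{13} + \frac{H}{Y}$)
$21631 + Q{\left(4,29 \right)} 37 = 21631 + \left(\frac{7}{13} + \frac{29}{4}\right) 37 = 21631 + \frac{405}{52} \cdot 37 = 21631 + \frac{14985}{52} = \frac{1139797}{52}$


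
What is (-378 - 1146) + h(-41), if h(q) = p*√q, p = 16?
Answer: -1524 + 16*I*√41 ≈ -1524.0 + 102.45*I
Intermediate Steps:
h(q) = 16*√q
(-378 - 1146) + h(-41) = (-378 - 1146) + 16*√(-41) = -1524 + 16*(I*√41) = -1524 + 16*I*√41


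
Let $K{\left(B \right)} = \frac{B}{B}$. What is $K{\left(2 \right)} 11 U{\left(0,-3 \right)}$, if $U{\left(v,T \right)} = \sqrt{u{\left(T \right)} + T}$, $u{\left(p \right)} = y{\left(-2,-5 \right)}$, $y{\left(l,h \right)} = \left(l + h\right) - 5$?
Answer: $11 i \sqrt{15} \approx 42.603 i$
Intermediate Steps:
$K{\left(B \right)} = 1$
$y{\left(l,h \right)} = -5 + h + l$ ($y{\left(l,h \right)} = \left(h + l\right) - 5 = -5 + h + l$)
$u{\left(p \right)} = -12$ ($u{\left(p \right)} = -5 - 5 - 2 = -12$)
$U{\left(v,T \right)} = \sqrt{-12 + T}$
$K{\left(2 \right)} 11 U{\left(0,-3 \right)} = 1 \cdot 11 \sqrt{-12 - 3} = 11 \sqrt{-15} = 11 i \sqrt{15}$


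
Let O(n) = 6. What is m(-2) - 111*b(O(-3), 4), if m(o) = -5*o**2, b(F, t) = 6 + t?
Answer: -1130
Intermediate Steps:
m(-2) - 111*b(O(-3), 4) = -5*(-2)**2 - 111*(6 + 4) = -5*4 - 111*10 = -20 - 1110 = -1130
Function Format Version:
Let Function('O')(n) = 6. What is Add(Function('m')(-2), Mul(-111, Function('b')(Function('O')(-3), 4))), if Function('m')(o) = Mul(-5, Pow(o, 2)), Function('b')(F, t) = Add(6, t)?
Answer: -1130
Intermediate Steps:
Add(Function('m')(-2), Mul(-111, Function('b')(Function('O')(-3), 4))) = Add(Mul(-5, Pow(-2, 2)), Mul(-111, Add(6, 4))) = Add(Mul(-5, 4), Mul(-111, 10)) = Add(-20, -1110) = -1130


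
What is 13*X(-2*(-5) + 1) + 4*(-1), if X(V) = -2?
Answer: -30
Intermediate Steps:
13*X(-2*(-5) + 1) + 4*(-1) = 13*(-2) + 4*(-1) = -26 - 4 = -30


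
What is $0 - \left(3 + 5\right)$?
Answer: $-8$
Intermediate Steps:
$0 - \left(3 + 5\right) = 0 - 8 = -8$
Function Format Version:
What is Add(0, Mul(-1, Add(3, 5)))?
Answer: -8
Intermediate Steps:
Add(0, Mul(-1, Add(3, 5))) = Add(0, Mul(-1, 8)) = Add(0, -8) = -8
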